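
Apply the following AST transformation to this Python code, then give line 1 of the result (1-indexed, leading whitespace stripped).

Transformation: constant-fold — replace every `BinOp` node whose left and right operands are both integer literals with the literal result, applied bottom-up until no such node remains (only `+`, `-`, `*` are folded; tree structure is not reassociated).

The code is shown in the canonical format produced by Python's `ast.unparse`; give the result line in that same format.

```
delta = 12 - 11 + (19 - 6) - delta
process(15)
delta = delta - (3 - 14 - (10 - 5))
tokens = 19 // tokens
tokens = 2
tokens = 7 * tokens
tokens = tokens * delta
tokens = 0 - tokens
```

Transformed code:
delta = 14 - delta
process(15)
delta = delta - -16
tokens = 19 // tokens
tokens = 2
tokens = 7 * tokens
tokens = tokens * delta
tokens = 0 - tokens

delta = 14 - delta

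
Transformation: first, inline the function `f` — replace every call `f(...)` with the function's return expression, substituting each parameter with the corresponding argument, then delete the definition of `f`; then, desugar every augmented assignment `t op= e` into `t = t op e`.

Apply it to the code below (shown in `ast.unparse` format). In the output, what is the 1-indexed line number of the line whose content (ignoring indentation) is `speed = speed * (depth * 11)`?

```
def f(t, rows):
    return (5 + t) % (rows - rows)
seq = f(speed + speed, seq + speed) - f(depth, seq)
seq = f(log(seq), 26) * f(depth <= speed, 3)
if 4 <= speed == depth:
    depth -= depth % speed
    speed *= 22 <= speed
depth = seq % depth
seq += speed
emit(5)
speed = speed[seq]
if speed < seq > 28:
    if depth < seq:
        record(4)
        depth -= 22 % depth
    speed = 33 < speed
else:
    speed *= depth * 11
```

16

Transformed code:
seq = (5 + (speed + speed)) % (seq + speed - (seq + speed)) - (5 + depth) % (seq - seq)
seq = (5 + log(seq)) % (26 - 26) * ((5 + (depth <= speed)) % (3 - 3))
if 4 <= speed == depth:
    depth = depth - depth % speed
    speed = speed * (22 <= speed)
depth = seq % depth
seq = seq + speed
emit(5)
speed = speed[seq]
if speed < seq > 28:
    if depth < seq:
        record(4)
        depth = depth - 22 % depth
    speed = 33 < speed
else:
    speed = speed * (depth * 11)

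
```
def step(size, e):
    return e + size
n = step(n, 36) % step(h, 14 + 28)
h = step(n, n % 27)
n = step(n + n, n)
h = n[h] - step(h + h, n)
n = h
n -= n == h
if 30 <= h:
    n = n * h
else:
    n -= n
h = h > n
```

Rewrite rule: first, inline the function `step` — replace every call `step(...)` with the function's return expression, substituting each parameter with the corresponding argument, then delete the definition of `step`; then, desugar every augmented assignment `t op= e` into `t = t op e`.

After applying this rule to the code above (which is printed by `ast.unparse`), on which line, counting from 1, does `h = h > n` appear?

11

Transformed code:
n = (36 + n) % (14 + 28 + h)
h = n % 27 + n
n = n + (n + n)
h = n[h] - (n + (h + h))
n = h
n = n - (n == h)
if 30 <= h:
    n = n * h
else:
    n = n - n
h = h > n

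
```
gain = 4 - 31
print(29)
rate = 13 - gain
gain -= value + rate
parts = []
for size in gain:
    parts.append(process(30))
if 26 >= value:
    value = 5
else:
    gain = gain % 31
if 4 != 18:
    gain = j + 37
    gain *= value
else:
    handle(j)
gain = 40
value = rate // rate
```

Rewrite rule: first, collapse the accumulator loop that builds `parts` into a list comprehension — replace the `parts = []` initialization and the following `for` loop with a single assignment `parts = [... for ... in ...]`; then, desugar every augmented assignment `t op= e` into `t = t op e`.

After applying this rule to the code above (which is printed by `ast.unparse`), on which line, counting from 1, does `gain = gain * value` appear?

Transformed code:
gain = 4 - 31
print(29)
rate = 13 - gain
gain = gain - (value + rate)
parts = [process(30) for size in gain]
if 26 >= value:
    value = 5
else:
    gain = gain % 31
if 4 != 18:
    gain = j + 37
    gain = gain * value
else:
    handle(j)
gain = 40
value = rate // rate

12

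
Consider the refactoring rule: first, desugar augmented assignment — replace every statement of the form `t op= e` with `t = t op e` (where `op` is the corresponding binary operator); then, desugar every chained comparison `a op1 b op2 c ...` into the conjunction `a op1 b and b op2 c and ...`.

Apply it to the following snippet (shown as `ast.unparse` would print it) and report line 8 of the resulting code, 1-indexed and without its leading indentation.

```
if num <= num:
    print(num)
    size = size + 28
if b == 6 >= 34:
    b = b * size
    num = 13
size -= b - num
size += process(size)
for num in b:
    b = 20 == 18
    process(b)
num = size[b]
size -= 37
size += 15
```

Transformed code:
if num <= num:
    print(num)
    size = size + 28
if b == 6 and 6 >= 34:
    b = b * size
    num = 13
size = size - (b - num)
size = size + process(size)
for num in b:
    b = 20 == 18
    process(b)
num = size[b]
size = size - 37
size = size + 15

size = size + process(size)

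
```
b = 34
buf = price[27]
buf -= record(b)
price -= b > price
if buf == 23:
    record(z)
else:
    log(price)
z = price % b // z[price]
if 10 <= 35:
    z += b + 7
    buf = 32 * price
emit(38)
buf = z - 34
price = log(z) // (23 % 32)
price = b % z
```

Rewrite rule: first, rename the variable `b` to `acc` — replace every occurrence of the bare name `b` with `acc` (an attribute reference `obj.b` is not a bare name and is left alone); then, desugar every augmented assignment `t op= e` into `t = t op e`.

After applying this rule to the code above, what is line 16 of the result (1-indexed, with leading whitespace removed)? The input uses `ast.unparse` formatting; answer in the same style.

price = acc % z

Transformed code:
acc = 34
buf = price[27]
buf = buf - record(acc)
price = price - (acc > price)
if buf == 23:
    record(z)
else:
    log(price)
z = price % acc // z[price]
if 10 <= 35:
    z = z + (acc + 7)
    buf = 32 * price
emit(38)
buf = z - 34
price = log(z) // (23 % 32)
price = acc % z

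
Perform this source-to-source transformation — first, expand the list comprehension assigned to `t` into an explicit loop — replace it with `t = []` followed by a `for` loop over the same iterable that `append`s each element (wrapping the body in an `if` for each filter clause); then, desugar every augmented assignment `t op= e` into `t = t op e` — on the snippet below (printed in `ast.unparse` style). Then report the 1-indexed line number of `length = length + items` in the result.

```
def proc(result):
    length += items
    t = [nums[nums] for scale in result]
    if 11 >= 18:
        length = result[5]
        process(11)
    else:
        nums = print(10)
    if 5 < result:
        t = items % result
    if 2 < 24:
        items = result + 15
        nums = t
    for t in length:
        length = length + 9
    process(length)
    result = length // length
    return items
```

Transformed code:
def proc(result):
    length = length + items
    t = []
    for scale in result:
        t.append(nums[nums])
    if 11 >= 18:
        length = result[5]
        process(11)
    else:
        nums = print(10)
    if 5 < result:
        t = items % result
    if 2 < 24:
        items = result + 15
        nums = t
    for t in length:
        length = length + 9
    process(length)
    result = length // length
    return items

2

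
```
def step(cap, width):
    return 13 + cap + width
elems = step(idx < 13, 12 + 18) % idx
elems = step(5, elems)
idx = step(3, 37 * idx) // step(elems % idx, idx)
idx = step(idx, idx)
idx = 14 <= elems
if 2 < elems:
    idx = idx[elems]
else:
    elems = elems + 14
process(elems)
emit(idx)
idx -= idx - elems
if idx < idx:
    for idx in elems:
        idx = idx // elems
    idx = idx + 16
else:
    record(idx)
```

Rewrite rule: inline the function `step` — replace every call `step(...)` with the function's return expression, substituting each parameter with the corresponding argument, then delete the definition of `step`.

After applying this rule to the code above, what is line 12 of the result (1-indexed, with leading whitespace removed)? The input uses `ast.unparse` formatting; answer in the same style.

Transformed code:
elems = (13 + (idx < 13) + (12 + 18)) % idx
elems = 13 + 5 + elems
idx = (13 + 3 + 37 * idx) // (13 + elems % idx + idx)
idx = 13 + idx + idx
idx = 14 <= elems
if 2 < elems:
    idx = idx[elems]
else:
    elems = elems + 14
process(elems)
emit(idx)
idx -= idx - elems
if idx < idx:
    for idx in elems:
        idx = idx // elems
    idx = idx + 16
else:
    record(idx)

idx -= idx - elems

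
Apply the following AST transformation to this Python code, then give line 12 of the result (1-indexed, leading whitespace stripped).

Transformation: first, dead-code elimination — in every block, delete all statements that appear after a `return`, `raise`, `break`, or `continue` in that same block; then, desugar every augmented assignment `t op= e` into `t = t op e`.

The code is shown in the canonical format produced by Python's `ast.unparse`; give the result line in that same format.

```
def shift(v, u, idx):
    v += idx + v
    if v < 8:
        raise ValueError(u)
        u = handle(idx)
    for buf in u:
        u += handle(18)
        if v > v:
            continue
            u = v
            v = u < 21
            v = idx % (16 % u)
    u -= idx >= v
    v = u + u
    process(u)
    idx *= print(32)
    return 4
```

Transformed code:
def shift(v, u, idx):
    v = v + (idx + v)
    if v < 8:
        raise ValueError(u)
    for buf in u:
        u = u + handle(18)
        if v > v:
            continue
    u = u - (idx >= v)
    v = u + u
    process(u)
    idx = idx * print(32)
    return 4

idx = idx * print(32)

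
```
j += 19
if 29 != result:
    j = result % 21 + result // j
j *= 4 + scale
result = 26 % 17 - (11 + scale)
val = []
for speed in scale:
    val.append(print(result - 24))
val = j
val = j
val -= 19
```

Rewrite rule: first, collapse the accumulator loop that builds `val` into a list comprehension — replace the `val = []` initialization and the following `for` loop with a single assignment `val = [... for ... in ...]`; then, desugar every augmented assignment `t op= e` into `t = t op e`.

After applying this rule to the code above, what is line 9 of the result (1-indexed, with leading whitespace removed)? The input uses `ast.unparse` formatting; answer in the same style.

Transformed code:
j = j + 19
if 29 != result:
    j = result % 21 + result // j
j = j * (4 + scale)
result = 26 % 17 - (11 + scale)
val = [print(result - 24) for speed in scale]
val = j
val = j
val = val - 19

val = val - 19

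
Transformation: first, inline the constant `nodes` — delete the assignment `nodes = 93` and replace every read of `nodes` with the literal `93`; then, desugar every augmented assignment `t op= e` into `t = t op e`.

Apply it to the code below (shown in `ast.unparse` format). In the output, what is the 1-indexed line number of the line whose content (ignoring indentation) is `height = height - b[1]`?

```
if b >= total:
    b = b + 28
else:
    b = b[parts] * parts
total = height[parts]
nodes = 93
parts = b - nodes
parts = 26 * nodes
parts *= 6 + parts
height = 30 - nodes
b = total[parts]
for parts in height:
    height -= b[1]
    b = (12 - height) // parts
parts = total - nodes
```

12

Transformed code:
if b >= total:
    b = b + 28
else:
    b = b[parts] * parts
total = height[parts]
parts = b - 93
parts = 26 * 93
parts = parts * (6 + parts)
height = 30 - 93
b = total[parts]
for parts in height:
    height = height - b[1]
    b = (12 - height) // parts
parts = total - 93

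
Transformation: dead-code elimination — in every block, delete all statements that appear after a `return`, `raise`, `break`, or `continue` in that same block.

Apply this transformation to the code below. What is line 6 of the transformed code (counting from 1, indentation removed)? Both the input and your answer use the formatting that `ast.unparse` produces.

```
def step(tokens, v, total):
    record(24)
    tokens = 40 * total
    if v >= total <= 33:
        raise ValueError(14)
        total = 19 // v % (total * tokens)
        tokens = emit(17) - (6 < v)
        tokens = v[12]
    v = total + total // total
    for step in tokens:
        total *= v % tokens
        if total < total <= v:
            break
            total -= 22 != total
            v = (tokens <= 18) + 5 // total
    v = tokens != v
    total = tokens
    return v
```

v = total + total // total

Transformed code:
def step(tokens, v, total):
    record(24)
    tokens = 40 * total
    if v >= total <= 33:
        raise ValueError(14)
    v = total + total // total
    for step in tokens:
        total *= v % tokens
        if total < total <= v:
            break
    v = tokens != v
    total = tokens
    return v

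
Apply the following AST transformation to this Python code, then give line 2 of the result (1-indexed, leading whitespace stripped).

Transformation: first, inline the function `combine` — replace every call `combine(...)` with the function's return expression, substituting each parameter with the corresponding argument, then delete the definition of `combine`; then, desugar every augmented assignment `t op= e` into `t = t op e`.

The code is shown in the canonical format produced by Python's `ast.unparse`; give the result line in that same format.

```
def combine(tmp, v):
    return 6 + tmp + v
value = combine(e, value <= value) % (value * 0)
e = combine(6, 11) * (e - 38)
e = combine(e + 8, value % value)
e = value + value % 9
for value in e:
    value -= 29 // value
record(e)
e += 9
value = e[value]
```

e = (6 + 6 + 11) * (e - 38)

Transformed code:
value = (6 + e + (value <= value)) % (value * 0)
e = (6 + 6 + 11) * (e - 38)
e = 6 + (e + 8) + value % value
e = value + value % 9
for value in e:
    value = value - 29 // value
record(e)
e = e + 9
value = e[value]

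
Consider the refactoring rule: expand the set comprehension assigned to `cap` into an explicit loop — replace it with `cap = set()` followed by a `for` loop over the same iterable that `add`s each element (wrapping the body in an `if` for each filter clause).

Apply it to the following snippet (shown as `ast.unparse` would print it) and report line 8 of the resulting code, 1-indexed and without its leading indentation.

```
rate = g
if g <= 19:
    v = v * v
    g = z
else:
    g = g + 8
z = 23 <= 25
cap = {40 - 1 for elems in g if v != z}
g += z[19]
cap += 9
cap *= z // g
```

cap = set()

Transformed code:
rate = g
if g <= 19:
    v = v * v
    g = z
else:
    g = g + 8
z = 23 <= 25
cap = set()
for elems in g:
    if v != z:
        cap.add(40 - 1)
g += z[19]
cap += 9
cap *= z // g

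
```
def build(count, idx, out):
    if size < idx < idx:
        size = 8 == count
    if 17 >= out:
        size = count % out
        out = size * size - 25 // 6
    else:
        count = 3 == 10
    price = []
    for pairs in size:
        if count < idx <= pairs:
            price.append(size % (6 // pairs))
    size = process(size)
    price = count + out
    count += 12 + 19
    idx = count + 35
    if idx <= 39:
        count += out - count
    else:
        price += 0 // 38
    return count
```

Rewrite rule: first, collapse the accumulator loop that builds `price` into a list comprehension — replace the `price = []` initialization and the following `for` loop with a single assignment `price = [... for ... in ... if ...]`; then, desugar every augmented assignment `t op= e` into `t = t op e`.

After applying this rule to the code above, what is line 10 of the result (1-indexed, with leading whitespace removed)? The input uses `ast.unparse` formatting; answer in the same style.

Transformed code:
def build(count, idx, out):
    if size < idx < idx:
        size = 8 == count
    if 17 >= out:
        size = count % out
        out = size * size - 25 // 6
    else:
        count = 3 == 10
    price = [size % (6 // pairs) for pairs in size if count < idx <= pairs]
    size = process(size)
    price = count + out
    count = count + (12 + 19)
    idx = count + 35
    if idx <= 39:
        count = count + (out - count)
    else:
        price = price + 0 // 38
    return count

size = process(size)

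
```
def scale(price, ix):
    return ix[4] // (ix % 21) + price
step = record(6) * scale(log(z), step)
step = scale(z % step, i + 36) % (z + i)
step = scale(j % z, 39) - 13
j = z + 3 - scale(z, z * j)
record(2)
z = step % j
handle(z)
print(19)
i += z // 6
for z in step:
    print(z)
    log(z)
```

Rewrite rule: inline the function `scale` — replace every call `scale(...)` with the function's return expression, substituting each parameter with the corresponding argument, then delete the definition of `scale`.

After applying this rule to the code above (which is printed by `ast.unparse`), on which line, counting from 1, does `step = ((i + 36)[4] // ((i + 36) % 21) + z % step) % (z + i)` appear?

2

Transformed code:
step = record(6) * (step[4] // (step % 21) + log(z))
step = ((i + 36)[4] // ((i + 36) % 21) + z % step) % (z + i)
step = 39[4] // (39 % 21) + j % z - 13
j = z + 3 - ((z * j)[4] // (z * j % 21) + z)
record(2)
z = step % j
handle(z)
print(19)
i += z // 6
for z in step:
    print(z)
    log(z)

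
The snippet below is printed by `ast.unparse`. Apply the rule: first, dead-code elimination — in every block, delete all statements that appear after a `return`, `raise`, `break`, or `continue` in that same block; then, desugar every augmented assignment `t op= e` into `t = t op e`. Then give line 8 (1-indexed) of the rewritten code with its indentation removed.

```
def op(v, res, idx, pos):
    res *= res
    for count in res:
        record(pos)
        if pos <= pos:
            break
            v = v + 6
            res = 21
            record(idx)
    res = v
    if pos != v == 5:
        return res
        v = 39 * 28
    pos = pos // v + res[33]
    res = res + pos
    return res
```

if pos != v == 5:

Transformed code:
def op(v, res, idx, pos):
    res = res * res
    for count in res:
        record(pos)
        if pos <= pos:
            break
    res = v
    if pos != v == 5:
        return res
    pos = pos // v + res[33]
    res = res + pos
    return res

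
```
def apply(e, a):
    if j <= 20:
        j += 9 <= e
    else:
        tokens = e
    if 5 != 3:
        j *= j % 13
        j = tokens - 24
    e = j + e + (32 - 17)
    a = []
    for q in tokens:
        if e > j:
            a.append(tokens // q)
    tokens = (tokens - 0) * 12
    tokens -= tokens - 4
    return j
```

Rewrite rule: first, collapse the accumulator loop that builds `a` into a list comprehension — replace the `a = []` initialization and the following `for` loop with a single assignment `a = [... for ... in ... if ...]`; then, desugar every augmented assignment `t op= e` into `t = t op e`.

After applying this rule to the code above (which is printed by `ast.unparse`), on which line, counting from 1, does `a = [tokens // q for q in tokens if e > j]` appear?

10

Transformed code:
def apply(e, a):
    if j <= 20:
        j = j + (9 <= e)
    else:
        tokens = e
    if 5 != 3:
        j = j * (j % 13)
        j = tokens - 24
    e = j + e + (32 - 17)
    a = [tokens // q for q in tokens if e > j]
    tokens = (tokens - 0) * 12
    tokens = tokens - (tokens - 4)
    return j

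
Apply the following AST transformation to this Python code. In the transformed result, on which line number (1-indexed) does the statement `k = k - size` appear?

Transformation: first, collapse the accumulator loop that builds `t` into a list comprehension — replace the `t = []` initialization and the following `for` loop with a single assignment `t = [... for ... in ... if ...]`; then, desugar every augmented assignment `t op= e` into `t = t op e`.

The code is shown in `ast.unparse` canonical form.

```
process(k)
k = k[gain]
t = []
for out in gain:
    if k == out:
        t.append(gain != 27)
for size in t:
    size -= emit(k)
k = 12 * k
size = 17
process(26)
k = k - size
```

Transformed code:
process(k)
k = k[gain]
t = [gain != 27 for out in gain if k == out]
for size in t:
    size = size - emit(k)
k = 12 * k
size = 17
process(26)
k = k - size

9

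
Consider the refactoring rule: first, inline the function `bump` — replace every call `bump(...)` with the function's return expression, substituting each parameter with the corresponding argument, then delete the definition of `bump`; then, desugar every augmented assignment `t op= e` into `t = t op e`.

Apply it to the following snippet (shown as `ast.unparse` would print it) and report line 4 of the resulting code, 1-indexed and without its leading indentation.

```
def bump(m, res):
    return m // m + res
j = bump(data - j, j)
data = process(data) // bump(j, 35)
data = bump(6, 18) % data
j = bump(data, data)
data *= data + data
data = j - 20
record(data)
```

j = data // data + data

Transformed code:
j = (data - j) // (data - j) + j
data = process(data) // (j // j + 35)
data = (6 // 6 + 18) % data
j = data // data + data
data = data * (data + data)
data = j - 20
record(data)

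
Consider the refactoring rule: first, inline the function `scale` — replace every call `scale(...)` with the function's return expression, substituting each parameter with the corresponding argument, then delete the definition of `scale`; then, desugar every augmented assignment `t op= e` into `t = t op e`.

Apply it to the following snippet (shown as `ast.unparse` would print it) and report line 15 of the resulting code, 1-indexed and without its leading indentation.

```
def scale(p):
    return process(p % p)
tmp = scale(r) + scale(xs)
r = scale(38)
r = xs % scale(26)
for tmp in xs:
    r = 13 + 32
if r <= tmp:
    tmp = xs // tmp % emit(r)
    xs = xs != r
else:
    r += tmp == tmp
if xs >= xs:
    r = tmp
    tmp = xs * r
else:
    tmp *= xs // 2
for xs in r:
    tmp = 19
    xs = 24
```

Transformed code:
tmp = process(r % r) + process(xs % xs)
r = process(38 % 38)
r = xs % process(26 % 26)
for tmp in xs:
    r = 13 + 32
if r <= tmp:
    tmp = xs // tmp % emit(r)
    xs = xs != r
else:
    r = r + (tmp == tmp)
if xs >= xs:
    r = tmp
    tmp = xs * r
else:
    tmp = tmp * (xs // 2)
for xs in r:
    tmp = 19
    xs = 24

tmp = tmp * (xs // 2)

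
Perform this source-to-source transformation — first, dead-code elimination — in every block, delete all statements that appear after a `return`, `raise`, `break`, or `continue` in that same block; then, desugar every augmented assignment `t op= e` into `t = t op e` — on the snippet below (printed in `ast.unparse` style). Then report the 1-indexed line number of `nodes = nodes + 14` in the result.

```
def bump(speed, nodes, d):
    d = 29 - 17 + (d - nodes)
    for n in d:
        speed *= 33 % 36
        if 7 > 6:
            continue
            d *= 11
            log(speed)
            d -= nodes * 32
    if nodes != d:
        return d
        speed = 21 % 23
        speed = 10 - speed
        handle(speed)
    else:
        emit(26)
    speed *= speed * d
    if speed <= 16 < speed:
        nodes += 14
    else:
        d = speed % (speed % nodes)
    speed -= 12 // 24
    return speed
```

Transformed code:
def bump(speed, nodes, d):
    d = 29 - 17 + (d - nodes)
    for n in d:
        speed = speed * (33 % 36)
        if 7 > 6:
            continue
    if nodes != d:
        return d
    else:
        emit(26)
    speed = speed * (speed * d)
    if speed <= 16 < speed:
        nodes = nodes + 14
    else:
        d = speed % (speed % nodes)
    speed = speed - 12 // 24
    return speed

13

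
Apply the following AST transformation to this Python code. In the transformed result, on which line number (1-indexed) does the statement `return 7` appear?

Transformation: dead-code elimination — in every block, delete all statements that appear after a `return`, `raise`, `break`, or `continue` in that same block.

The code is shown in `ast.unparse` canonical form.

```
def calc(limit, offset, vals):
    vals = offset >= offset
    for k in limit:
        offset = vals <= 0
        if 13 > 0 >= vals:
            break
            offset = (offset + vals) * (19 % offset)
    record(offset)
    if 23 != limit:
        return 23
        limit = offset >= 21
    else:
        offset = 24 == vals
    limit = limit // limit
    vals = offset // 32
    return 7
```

14

Transformed code:
def calc(limit, offset, vals):
    vals = offset >= offset
    for k in limit:
        offset = vals <= 0
        if 13 > 0 >= vals:
            break
    record(offset)
    if 23 != limit:
        return 23
    else:
        offset = 24 == vals
    limit = limit // limit
    vals = offset // 32
    return 7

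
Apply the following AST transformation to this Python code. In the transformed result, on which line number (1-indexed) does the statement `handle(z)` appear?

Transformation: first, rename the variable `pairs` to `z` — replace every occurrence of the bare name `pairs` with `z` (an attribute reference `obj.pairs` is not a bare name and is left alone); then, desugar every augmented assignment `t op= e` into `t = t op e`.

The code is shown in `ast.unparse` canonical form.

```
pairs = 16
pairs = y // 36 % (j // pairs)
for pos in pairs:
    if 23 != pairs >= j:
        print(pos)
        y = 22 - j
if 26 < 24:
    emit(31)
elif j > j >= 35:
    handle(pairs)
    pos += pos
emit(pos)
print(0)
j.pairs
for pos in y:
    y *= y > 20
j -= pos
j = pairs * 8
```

10

Transformed code:
z = 16
z = y // 36 % (j // z)
for pos in z:
    if 23 != z >= j:
        print(pos)
        y = 22 - j
if 26 < 24:
    emit(31)
elif j > j >= 35:
    handle(z)
    pos = pos + pos
emit(pos)
print(0)
j.pairs
for pos in y:
    y = y * (y > 20)
j = j - pos
j = z * 8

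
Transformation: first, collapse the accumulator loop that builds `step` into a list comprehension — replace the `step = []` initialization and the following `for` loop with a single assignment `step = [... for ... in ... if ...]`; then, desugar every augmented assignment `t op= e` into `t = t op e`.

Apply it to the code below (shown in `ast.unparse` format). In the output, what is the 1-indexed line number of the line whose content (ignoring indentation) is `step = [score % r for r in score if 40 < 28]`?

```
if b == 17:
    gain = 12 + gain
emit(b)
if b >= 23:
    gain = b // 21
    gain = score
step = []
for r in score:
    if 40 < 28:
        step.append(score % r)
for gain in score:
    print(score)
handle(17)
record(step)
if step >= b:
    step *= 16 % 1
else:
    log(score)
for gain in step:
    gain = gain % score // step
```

Transformed code:
if b == 17:
    gain = 12 + gain
emit(b)
if b >= 23:
    gain = b // 21
    gain = score
step = [score % r for r in score if 40 < 28]
for gain in score:
    print(score)
handle(17)
record(step)
if step >= b:
    step = step * (16 % 1)
else:
    log(score)
for gain in step:
    gain = gain % score // step

7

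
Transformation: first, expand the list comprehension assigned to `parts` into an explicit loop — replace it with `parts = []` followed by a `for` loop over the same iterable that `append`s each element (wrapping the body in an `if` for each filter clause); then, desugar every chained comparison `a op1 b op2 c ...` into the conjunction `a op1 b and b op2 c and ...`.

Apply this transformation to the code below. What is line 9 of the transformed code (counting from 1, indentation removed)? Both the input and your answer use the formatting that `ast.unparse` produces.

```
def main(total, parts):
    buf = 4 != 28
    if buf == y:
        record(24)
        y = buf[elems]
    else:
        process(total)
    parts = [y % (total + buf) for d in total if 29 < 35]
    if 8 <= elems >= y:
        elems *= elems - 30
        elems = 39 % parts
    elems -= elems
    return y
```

Transformed code:
def main(total, parts):
    buf = 4 != 28
    if buf == y:
        record(24)
        y = buf[elems]
    else:
        process(total)
    parts = []
    for d in total:
        if 29 < 35:
            parts.append(y % (total + buf))
    if 8 <= elems and elems >= y:
        elems *= elems - 30
        elems = 39 % parts
    elems -= elems
    return y

for d in total:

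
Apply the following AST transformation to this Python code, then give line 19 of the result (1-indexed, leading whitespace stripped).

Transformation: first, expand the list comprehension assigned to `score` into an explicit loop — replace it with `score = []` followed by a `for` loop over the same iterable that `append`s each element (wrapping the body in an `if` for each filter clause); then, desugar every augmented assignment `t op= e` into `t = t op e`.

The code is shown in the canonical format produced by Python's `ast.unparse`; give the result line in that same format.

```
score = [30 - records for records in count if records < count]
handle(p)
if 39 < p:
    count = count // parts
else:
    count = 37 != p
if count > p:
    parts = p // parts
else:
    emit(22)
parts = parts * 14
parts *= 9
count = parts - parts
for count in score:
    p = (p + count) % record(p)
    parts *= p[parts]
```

Transformed code:
score = []
for records in count:
    if records < count:
        score.append(30 - records)
handle(p)
if 39 < p:
    count = count // parts
else:
    count = 37 != p
if count > p:
    parts = p // parts
else:
    emit(22)
parts = parts * 14
parts = parts * 9
count = parts - parts
for count in score:
    p = (p + count) % record(p)
    parts = parts * p[parts]

parts = parts * p[parts]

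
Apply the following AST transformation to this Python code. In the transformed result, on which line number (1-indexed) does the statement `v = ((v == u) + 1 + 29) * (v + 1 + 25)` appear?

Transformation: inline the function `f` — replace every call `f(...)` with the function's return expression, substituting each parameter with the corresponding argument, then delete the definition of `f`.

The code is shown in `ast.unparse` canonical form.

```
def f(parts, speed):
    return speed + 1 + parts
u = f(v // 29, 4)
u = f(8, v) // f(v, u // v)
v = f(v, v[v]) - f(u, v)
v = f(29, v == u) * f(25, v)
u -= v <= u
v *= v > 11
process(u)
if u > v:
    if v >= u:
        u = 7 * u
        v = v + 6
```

4

Transformed code:
u = 4 + 1 + v // 29
u = (v + 1 + 8) // (u // v + 1 + v)
v = v[v] + 1 + v - (v + 1 + u)
v = ((v == u) + 1 + 29) * (v + 1 + 25)
u -= v <= u
v *= v > 11
process(u)
if u > v:
    if v >= u:
        u = 7 * u
        v = v + 6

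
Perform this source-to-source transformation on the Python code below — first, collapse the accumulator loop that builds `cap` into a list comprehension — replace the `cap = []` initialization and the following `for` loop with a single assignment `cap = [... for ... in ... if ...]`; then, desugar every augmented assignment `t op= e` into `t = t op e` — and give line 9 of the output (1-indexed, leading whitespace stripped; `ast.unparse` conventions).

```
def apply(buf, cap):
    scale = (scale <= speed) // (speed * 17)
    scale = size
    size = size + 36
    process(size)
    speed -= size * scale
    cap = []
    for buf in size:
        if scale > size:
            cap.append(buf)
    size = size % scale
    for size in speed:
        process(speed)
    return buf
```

Transformed code:
def apply(buf, cap):
    scale = (scale <= speed) // (speed * 17)
    scale = size
    size = size + 36
    process(size)
    speed = speed - size * scale
    cap = [buf for buf in size if scale > size]
    size = size % scale
    for size in speed:
        process(speed)
    return buf

for size in speed:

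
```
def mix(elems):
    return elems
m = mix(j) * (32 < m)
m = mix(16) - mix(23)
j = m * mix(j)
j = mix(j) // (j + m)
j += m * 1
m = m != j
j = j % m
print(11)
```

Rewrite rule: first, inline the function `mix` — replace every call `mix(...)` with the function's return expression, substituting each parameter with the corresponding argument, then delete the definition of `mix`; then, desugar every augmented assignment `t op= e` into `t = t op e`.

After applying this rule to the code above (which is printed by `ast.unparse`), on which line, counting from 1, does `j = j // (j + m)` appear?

4

Transformed code:
m = j * (32 < m)
m = 16 - 23
j = m * j
j = j // (j + m)
j = j + m * 1
m = m != j
j = j % m
print(11)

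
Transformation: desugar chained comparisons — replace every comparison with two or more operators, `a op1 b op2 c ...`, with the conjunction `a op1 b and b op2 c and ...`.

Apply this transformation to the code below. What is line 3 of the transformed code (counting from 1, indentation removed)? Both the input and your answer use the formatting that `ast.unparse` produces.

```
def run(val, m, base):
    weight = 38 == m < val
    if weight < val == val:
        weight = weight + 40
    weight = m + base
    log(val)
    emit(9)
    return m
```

Transformed code:
def run(val, m, base):
    weight = 38 == m and m < val
    if weight < val and val == val:
        weight = weight + 40
    weight = m + base
    log(val)
    emit(9)
    return m

if weight < val and val == val:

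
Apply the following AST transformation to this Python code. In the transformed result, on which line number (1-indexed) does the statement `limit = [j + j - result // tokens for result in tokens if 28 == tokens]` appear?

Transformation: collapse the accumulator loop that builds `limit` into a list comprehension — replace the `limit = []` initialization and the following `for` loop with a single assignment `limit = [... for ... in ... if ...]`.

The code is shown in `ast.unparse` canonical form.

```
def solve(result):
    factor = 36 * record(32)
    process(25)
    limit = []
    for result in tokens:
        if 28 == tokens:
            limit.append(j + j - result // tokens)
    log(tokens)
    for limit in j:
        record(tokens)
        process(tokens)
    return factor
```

Transformed code:
def solve(result):
    factor = 36 * record(32)
    process(25)
    limit = [j + j - result // tokens for result in tokens if 28 == tokens]
    log(tokens)
    for limit in j:
        record(tokens)
        process(tokens)
    return factor

4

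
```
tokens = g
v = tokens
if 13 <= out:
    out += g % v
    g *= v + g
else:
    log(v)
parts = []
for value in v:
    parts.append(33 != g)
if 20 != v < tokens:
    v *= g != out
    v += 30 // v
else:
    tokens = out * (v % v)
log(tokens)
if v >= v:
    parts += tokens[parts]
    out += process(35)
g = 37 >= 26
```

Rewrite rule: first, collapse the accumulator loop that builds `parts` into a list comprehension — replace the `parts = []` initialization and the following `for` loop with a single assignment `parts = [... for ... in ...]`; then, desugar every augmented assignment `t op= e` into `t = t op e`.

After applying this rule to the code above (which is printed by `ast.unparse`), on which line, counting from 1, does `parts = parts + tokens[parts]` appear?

Transformed code:
tokens = g
v = tokens
if 13 <= out:
    out = out + g % v
    g = g * (v + g)
else:
    log(v)
parts = [33 != g for value in v]
if 20 != v < tokens:
    v = v * (g != out)
    v = v + 30 // v
else:
    tokens = out * (v % v)
log(tokens)
if v >= v:
    parts = parts + tokens[parts]
    out = out + process(35)
g = 37 >= 26

16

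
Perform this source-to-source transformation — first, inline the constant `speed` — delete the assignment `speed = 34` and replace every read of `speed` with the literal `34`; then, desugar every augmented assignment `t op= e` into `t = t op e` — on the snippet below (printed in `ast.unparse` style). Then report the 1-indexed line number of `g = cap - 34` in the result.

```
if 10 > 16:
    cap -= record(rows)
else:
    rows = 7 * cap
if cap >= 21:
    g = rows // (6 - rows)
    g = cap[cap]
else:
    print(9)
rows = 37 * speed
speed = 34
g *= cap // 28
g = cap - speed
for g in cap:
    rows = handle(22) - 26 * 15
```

Transformed code:
if 10 > 16:
    cap = cap - record(rows)
else:
    rows = 7 * cap
if cap >= 21:
    g = rows // (6 - rows)
    g = cap[cap]
else:
    print(9)
rows = 37 * 34
g = g * (cap // 28)
g = cap - 34
for g in cap:
    rows = handle(22) - 26 * 15

12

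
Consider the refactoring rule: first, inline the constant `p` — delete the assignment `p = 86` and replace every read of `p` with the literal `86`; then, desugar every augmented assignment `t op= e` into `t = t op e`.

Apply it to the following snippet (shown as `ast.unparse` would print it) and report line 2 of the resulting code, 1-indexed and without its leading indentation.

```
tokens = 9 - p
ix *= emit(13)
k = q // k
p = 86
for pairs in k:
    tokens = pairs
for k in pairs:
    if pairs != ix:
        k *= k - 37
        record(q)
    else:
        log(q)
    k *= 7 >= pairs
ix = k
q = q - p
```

Transformed code:
tokens = 9 - 86
ix = ix * emit(13)
k = q // k
for pairs in k:
    tokens = pairs
for k in pairs:
    if pairs != ix:
        k = k * (k - 37)
        record(q)
    else:
        log(q)
    k = k * (7 >= pairs)
ix = k
q = q - 86

ix = ix * emit(13)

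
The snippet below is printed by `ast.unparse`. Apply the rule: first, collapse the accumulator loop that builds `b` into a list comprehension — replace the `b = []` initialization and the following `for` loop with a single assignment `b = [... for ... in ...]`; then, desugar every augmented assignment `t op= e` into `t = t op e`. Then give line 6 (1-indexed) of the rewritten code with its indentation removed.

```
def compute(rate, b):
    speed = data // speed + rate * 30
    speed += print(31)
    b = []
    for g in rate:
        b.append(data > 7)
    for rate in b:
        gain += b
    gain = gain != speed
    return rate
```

Transformed code:
def compute(rate, b):
    speed = data // speed + rate * 30
    speed = speed + print(31)
    b = [data > 7 for g in rate]
    for rate in b:
        gain = gain + b
    gain = gain != speed
    return rate

gain = gain + b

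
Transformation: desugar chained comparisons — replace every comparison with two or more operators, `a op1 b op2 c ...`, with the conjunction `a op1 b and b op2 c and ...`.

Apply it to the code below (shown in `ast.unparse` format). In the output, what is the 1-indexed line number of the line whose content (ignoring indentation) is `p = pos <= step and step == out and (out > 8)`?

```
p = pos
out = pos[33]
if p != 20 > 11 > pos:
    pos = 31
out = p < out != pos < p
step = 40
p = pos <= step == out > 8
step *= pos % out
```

7

Transformed code:
p = pos
out = pos[33]
if p != 20 and 20 > 11 and (11 > pos):
    pos = 31
out = p < out and out != pos and (pos < p)
step = 40
p = pos <= step and step == out and (out > 8)
step *= pos % out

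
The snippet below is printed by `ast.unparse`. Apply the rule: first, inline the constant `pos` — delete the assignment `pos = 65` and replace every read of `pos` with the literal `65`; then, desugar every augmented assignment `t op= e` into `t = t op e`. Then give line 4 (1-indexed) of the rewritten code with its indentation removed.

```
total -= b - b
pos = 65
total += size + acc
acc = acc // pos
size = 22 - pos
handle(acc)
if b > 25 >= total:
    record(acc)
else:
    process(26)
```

size = 22 - 65

Transformed code:
total = total - (b - b)
total = total + (size + acc)
acc = acc // 65
size = 22 - 65
handle(acc)
if b > 25 >= total:
    record(acc)
else:
    process(26)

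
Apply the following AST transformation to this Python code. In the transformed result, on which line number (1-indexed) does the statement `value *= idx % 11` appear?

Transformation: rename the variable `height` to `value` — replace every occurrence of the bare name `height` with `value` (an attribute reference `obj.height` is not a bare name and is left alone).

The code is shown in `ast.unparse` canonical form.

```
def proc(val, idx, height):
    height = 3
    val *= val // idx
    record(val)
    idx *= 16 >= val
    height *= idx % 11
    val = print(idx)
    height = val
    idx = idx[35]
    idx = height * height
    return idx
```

6

Transformed code:
def proc(val, idx, value):
    value = 3
    val *= val // idx
    record(val)
    idx *= 16 >= val
    value *= idx % 11
    val = print(idx)
    value = val
    idx = idx[35]
    idx = value * value
    return idx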